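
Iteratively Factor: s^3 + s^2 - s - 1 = (s + 1)*(s^2 - 1) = (s + 1)^2*(s - 1)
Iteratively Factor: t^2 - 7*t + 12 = (t - 3)*(t - 4)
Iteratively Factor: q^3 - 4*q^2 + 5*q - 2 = (q - 1)*(q^2 - 3*q + 2) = (q - 2)*(q - 1)*(q - 1)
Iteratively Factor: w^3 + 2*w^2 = (w)*(w^2 + 2*w) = w^2*(w + 2)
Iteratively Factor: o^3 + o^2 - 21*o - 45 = (o - 5)*(o^2 + 6*o + 9) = (o - 5)*(o + 3)*(o + 3)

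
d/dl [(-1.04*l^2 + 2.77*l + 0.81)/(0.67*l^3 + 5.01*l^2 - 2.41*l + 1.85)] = (0.6968*l^4 - 3.7118*l^3 - 12.9994*l^2 - 11.9642*l + 7.0766)/(0.4489*l^6 + 6.7134*l^5 + 21.8707*l^4 - 21.6692*l^3 + 24.3451*l^2 - 8.917*l + 3.4225)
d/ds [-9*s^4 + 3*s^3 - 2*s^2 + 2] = s*(-36*s^2 + 9*s - 4)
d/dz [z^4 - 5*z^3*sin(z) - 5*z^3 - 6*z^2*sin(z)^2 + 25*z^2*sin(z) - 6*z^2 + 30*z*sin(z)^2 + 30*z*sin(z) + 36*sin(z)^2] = -5*z^3*cos(z) + 4*z^3 - 15*z^2*sin(z) - 6*z^2*sin(2*z) + 25*z^2*cos(z) - 15*z^2 - 12*z*sin(z)^2 + 50*z*sin(z) + 30*z*sin(2*z) + 30*z*cos(z) - 12*z + 30*sin(z)^2 + 30*sin(z) + 36*sin(2*z)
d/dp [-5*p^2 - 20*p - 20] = -10*p - 20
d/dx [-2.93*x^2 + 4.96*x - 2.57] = 4.96 - 5.86*x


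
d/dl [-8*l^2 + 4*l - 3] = 4 - 16*l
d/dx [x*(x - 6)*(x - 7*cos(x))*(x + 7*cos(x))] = 4*x^3 + 49*x^2*sin(2*x) - 18*x^2 - 294*x*sin(2*x) - 98*x*cos(x)^2 + 294*cos(x)^2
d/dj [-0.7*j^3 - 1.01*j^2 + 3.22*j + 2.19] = -2.1*j^2 - 2.02*j + 3.22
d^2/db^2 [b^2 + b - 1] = 2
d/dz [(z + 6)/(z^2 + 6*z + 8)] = (z^2 + 6*z - 2*(z + 3)*(z + 6) + 8)/(z^2 + 6*z + 8)^2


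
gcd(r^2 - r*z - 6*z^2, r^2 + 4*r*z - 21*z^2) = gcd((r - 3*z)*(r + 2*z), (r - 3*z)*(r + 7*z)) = -r + 3*z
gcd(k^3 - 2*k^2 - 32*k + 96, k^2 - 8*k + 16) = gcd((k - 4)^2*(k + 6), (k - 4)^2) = k^2 - 8*k + 16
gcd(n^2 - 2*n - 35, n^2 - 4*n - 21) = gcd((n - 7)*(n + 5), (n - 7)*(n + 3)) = n - 7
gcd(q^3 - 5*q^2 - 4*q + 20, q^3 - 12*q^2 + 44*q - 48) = q - 2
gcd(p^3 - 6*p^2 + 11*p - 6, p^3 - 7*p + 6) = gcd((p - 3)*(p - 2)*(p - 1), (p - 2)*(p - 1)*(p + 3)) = p^2 - 3*p + 2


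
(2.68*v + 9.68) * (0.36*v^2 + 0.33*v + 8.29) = 0.9648*v^3 + 4.3692*v^2 + 25.4116*v + 80.2472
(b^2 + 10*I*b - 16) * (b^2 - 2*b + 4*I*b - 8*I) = b^4 - 2*b^3 + 14*I*b^3 - 56*b^2 - 28*I*b^2 + 112*b - 64*I*b + 128*I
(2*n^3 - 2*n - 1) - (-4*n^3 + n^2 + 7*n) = 6*n^3 - n^2 - 9*n - 1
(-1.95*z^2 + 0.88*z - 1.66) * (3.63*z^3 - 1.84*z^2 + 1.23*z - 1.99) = -7.0785*z^5 + 6.7824*z^4 - 10.0435*z^3 + 8.0173*z^2 - 3.793*z + 3.3034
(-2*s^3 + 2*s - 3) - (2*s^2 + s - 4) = -2*s^3 - 2*s^2 + s + 1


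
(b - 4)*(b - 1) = b^2 - 5*b + 4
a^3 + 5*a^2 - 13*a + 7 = (a - 1)^2*(a + 7)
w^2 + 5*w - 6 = (w - 1)*(w + 6)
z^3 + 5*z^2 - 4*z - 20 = (z - 2)*(z + 2)*(z + 5)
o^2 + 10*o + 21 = (o + 3)*(o + 7)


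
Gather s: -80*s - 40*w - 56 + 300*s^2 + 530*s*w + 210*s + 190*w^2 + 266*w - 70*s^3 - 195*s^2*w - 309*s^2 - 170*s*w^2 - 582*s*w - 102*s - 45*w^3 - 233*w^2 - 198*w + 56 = -70*s^3 + s^2*(-195*w - 9) + s*(-170*w^2 - 52*w + 28) - 45*w^3 - 43*w^2 + 28*w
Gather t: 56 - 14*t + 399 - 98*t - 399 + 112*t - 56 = 0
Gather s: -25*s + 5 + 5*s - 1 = 4 - 20*s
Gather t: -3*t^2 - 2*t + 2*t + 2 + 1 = 3 - 3*t^2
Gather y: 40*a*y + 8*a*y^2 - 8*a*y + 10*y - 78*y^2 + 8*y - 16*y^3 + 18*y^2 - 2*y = -16*y^3 + y^2*(8*a - 60) + y*(32*a + 16)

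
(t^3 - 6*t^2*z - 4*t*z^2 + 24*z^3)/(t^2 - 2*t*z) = t - 4*z - 12*z^2/t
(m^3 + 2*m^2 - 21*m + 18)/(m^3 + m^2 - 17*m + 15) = (m + 6)/(m + 5)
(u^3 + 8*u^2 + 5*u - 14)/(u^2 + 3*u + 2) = (u^2 + 6*u - 7)/(u + 1)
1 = 1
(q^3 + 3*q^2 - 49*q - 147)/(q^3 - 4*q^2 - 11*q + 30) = (q^2 - 49)/(q^2 - 7*q + 10)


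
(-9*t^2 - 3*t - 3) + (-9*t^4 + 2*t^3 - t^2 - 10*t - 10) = -9*t^4 + 2*t^3 - 10*t^2 - 13*t - 13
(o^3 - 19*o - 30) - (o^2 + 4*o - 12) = o^3 - o^2 - 23*o - 18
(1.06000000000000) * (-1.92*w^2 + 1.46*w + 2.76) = -2.0352*w^2 + 1.5476*w + 2.9256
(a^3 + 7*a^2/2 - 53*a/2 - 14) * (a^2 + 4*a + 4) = a^5 + 15*a^4/2 - 17*a^3/2 - 106*a^2 - 162*a - 56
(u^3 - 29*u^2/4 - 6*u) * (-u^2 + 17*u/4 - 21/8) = -u^5 + 23*u^4/2 - 439*u^3/16 - 207*u^2/32 + 63*u/4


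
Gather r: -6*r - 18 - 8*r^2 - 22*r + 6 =-8*r^2 - 28*r - 12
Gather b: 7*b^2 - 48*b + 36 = 7*b^2 - 48*b + 36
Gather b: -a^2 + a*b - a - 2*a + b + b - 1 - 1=-a^2 - 3*a + b*(a + 2) - 2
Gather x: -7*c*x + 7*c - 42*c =-7*c*x - 35*c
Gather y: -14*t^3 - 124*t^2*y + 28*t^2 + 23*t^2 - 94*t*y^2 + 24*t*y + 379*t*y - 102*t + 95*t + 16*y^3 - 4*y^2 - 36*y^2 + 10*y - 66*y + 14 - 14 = -14*t^3 + 51*t^2 - 7*t + 16*y^3 + y^2*(-94*t - 40) + y*(-124*t^2 + 403*t - 56)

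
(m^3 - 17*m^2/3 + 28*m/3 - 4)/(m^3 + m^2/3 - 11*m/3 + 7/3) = (3*m^3 - 17*m^2 + 28*m - 12)/(3*m^3 + m^2 - 11*m + 7)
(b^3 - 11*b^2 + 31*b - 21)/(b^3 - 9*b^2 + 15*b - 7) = (b - 3)/(b - 1)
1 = 1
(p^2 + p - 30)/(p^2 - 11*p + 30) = (p + 6)/(p - 6)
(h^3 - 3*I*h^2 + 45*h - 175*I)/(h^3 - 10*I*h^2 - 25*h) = (h + 7*I)/h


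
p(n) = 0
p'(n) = 0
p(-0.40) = 0.00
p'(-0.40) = 0.00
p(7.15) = 0.00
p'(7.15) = 0.00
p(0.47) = 0.00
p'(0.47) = 0.00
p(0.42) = 0.00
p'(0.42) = 0.00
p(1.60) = 0.00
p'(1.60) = 0.00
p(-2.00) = 0.00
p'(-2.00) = 0.00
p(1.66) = 0.00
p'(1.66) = 0.00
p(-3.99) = 0.00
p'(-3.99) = 0.00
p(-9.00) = 0.00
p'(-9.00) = 0.00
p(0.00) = 0.00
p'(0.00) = 0.00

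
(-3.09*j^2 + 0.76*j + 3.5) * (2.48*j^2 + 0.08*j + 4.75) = -7.6632*j^4 + 1.6376*j^3 - 5.9367*j^2 + 3.89*j + 16.625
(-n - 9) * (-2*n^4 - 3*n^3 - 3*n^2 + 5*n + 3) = 2*n^5 + 21*n^4 + 30*n^3 + 22*n^2 - 48*n - 27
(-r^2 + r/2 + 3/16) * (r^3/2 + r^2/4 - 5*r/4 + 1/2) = -r^5/2 + 47*r^3/32 - 69*r^2/64 + r/64 + 3/32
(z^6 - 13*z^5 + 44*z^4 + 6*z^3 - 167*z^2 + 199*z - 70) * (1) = z^6 - 13*z^5 + 44*z^4 + 6*z^3 - 167*z^2 + 199*z - 70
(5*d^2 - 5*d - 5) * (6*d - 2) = 30*d^3 - 40*d^2 - 20*d + 10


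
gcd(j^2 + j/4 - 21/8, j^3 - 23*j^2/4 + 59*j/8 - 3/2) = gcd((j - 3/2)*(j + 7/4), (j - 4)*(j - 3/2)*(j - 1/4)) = j - 3/2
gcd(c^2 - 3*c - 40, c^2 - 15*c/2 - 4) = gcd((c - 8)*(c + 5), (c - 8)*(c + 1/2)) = c - 8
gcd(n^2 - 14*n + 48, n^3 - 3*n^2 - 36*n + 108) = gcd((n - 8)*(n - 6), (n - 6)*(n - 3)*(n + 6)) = n - 6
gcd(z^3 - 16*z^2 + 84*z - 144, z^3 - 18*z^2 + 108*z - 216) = z^2 - 12*z + 36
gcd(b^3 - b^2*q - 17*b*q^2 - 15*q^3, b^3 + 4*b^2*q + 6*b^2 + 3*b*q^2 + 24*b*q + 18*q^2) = b^2 + 4*b*q + 3*q^2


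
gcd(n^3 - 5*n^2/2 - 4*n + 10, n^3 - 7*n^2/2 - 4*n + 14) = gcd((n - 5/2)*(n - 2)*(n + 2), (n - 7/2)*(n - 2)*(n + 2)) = n^2 - 4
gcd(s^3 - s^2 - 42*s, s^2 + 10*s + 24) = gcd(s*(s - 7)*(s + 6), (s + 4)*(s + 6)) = s + 6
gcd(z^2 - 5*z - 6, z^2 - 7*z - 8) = z + 1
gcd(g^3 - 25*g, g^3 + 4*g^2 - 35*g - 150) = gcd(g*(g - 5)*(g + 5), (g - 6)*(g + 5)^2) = g + 5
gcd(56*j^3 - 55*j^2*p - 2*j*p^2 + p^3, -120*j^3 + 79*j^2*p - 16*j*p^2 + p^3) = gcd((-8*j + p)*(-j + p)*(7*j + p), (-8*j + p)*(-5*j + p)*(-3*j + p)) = -8*j + p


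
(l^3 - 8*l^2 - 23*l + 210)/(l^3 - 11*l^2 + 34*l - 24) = (l^2 - 2*l - 35)/(l^2 - 5*l + 4)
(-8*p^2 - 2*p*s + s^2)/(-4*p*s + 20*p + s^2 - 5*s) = (2*p + s)/(s - 5)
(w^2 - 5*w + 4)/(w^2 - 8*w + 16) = (w - 1)/(w - 4)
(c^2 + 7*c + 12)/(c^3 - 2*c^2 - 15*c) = (c + 4)/(c*(c - 5))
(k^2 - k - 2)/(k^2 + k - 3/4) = 4*(k^2 - k - 2)/(4*k^2 + 4*k - 3)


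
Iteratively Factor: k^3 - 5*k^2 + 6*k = (k - 2)*(k^2 - 3*k) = (k - 3)*(k - 2)*(k)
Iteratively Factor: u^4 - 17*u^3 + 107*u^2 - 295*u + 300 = (u - 3)*(u^3 - 14*u^2 + 65*u - 100) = (u - 5)*(u - 3)*(u^2 - 9*u + 20) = (u - 5)*(u - 4)*(u - 3)*(u - 5)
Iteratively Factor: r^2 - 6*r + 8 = (r - 2)*(r - 4)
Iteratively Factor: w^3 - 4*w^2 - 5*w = (w + 1)*(w^2 - 5*w) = (w - 5)*(w + 1)*(w)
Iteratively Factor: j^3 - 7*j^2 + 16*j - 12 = (j - 3)*(j^2 - 4*j + 4) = (j - 3)*(j - 2)*(j - 2)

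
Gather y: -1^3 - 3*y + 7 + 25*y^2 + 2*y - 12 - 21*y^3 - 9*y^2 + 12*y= -21*y^3 + 16*y^2 + 11*y - 6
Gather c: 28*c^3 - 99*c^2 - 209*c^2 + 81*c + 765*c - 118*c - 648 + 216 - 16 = 28*c^3 - 308*c^2 + 728*c - 448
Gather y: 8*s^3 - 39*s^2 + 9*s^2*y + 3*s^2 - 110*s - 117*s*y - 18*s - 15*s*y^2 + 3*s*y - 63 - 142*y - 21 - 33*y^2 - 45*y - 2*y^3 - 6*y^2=8*s^3 - 36*s^2 - 128*s - 2*y^3 + y^2*(-15*s - 39) + y*(9*s^2 - 114*s - 187) - 84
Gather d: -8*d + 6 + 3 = 9 - 8*d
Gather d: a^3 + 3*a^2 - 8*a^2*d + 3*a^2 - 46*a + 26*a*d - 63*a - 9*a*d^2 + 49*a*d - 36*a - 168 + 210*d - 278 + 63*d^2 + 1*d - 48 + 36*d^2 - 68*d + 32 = a^3 + 6*a^2 - 145*a + d^2*(99 - 9*a) + d*(-8*a^2 + 75*a + 143) - 462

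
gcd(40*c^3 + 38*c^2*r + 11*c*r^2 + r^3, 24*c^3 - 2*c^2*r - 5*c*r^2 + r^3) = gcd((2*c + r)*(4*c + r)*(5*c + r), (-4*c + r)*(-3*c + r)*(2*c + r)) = 2*c + r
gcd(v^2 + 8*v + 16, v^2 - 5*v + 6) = 1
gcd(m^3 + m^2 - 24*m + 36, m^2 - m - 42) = m + 6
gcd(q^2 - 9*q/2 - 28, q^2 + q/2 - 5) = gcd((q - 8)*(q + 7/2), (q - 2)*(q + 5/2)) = 1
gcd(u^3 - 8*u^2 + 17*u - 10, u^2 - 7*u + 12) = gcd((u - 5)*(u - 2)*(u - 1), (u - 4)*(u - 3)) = 1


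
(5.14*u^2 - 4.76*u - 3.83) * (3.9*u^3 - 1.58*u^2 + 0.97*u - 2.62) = 20.046*u^5 - 26.6852*u^4 - 2.4304*u^3 - 12.0326*u^2 + 8.7561*u + 10.0346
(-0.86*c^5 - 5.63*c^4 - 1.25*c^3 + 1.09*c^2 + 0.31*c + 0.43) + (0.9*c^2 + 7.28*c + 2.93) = -0.86*c^5 - 5.63*c^4 - 1.25*c^3 + 1.99*c^2 + 7.59*c + 3.36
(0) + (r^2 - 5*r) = r^2 - 5*r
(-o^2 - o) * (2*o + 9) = -2*o^3 - 11*o^2 - 9*o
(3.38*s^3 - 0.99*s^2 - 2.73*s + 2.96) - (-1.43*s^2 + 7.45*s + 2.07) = 3.38*s^3 + 0.44*s^2 - 10.18*s + 0.89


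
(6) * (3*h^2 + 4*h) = 18*h^2 + 24*h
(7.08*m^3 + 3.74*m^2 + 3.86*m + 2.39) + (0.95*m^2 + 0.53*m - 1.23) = 7.08*m^3 + 4.69*m^2 + 4.39*m + 1.16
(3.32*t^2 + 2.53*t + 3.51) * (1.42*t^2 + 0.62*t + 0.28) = 4.7144*t^4 + 5.651*t^3 + 7.4824*t^2 + 2.8846*t + 0.9828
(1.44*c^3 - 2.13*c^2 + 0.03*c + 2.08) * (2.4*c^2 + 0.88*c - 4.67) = 3.456*c^5 - 3.8448*c^4 - 8.5272*c^3 + 14.9655*c^2 + 1.6903*c - 9.7136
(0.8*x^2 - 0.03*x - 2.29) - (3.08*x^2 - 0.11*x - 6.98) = -2.28*x^2 + 0.08*x + 4.69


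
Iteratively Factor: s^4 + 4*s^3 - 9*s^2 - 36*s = (s - 3)*(s^3 + 7*s^2 + 12*s) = (s - 3)*(s + 4)*(s^2 + 3*s) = s*(s - 3)*(s + 4)*(s + 3)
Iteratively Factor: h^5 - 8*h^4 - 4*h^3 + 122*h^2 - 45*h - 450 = (h - 5)*(h^4 - 3*h^3 - 19*h^2 + 27*h + 90) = (h - 5)^2*(h^3 + 2*h^2 - 9*h - 18) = (h - 5)^2*(h + 3)*(h^2 - h - 6) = (h - 5)^2*(h + 2)*(h + 3)*(h - 3)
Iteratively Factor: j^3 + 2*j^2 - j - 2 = (j - 1)*(j^2 + 3*j + 2) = (j - 1)*(j + 2)*(j + 1)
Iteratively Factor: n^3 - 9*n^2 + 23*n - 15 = (n - 5)*(n^2 - 4*n + 3) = (n - 5)*(n - 1)*(n - 3)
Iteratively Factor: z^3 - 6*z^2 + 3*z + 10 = (z + 1)*(z^2 - 7*z + 10) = (z - 2)*(z + 1)*(z - 5)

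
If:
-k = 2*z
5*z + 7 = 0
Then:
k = 14/5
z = -7/5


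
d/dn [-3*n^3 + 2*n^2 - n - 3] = -9*n^2 + 4*n - 1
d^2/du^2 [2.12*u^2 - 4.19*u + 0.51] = 4.24000000000000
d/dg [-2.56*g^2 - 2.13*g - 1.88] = -5.12*g - 2.13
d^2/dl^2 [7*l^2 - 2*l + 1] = 14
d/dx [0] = 0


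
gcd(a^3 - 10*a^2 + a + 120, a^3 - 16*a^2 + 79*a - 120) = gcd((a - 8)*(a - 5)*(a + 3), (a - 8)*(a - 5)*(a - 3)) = a^2 - 13*a + 40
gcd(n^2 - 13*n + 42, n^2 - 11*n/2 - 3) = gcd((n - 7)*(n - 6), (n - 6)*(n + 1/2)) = n - 6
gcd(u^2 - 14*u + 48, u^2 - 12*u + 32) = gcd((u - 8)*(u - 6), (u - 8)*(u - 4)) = u - 8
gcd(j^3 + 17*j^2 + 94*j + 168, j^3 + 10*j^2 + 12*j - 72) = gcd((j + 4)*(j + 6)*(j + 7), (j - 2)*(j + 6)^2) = j + 6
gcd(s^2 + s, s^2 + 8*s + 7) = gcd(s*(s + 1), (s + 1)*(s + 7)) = s + 1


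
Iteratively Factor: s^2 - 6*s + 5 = (s - 1)*(s - 5)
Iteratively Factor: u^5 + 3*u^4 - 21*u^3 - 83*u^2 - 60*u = (u + 1)*(u^4 + 2*u^3 - 23*u^2 - 60*u) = (u - 5)*(u + 1)*(u^3 + 7*u^2 + 12*u) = u*(u - 5)*(u + 1)*(u^2 + 7*u + 12) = u*(u - 5)*(u + 1)*(u + 4)*(u + 3)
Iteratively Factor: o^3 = (o)*(o^2) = o^2*(o)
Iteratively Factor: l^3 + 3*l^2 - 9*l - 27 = (l + 3)*(l^2 - 9) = (l + 3)^2*(l - 3)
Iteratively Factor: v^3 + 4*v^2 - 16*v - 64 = (v + 4)*(v^2 - 16) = (v + 4)^2*(v - 4)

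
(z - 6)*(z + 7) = z^2 + z - 42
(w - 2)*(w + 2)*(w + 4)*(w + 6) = w^4 + 10*w^3 + 20*w^2 - 40*w - 96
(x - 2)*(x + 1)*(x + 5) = x^3 + 4*x^2 - 7*x - 10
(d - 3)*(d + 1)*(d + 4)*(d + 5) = d^4 + 7*d^3 - d^2 - 67*d - 60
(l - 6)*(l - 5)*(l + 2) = l^3 - 9*l^2 + 8*l + 60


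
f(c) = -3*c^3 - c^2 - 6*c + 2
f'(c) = -9*c^2 - 2*c - 6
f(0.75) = -4.33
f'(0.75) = -12.56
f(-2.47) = 55.93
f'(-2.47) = -55.97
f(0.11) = 1.32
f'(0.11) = -6.33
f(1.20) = -11.82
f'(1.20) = -21.36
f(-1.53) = 19.58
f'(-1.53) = -24.01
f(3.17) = -122.63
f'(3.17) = -102.78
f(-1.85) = 28.67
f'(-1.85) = -33.10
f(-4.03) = 206.29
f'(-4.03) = -144.11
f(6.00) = -718.00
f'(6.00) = -342.00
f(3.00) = -106.00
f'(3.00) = -93.00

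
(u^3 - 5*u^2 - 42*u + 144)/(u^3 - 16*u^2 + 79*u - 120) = (u + 6)/(u - 5)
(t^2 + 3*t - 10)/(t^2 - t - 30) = (t - 2)/(t - 6)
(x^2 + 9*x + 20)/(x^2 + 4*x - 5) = (x + 4)/(x - 1)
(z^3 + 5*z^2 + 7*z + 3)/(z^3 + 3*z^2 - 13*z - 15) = (z^2 + 4*z + 3)/(z^2 + 2*z - 15)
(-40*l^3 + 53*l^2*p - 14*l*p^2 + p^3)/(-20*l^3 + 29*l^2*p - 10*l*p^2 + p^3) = (-8*l + p)/(-4*l + p)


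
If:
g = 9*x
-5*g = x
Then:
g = 0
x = 0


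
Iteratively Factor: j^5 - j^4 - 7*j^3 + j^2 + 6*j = (j + 2)*(j^4 - 3*j^3 - j^2 + 3*j) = (j - 3)*(j + 2)*(j^3 - j) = (j - 3)*(j + 1)*(j + 2)*(j^2 - j) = (j - 3)*(j - 1)*(j + 1)*(j + 2)*(j)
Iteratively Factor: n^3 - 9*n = (n + 3)*(n^2 - 3*n) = (n - 3)*(n + 3)*(n)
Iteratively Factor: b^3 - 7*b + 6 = (b - 1)*(b^2 + b - 6) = (b - 2)*(b - 1)*(b + 3)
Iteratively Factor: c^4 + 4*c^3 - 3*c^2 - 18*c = (c + 3)*(c^3 + c^2 - 6*c) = (c - 2)*(c + 3)*(c^2 + 3*c) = (c - 2)*(c + 3)^2*(c)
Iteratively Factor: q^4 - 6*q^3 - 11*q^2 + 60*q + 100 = (q - 5)*(q^3 - q^2 - 16*q - 20) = (q - 5)*(q + 2)*(q^2 - 3*q - 10) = (q - 5)^2*(q + 2)*(q + 2)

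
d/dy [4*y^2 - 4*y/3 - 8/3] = 8*y - 4/3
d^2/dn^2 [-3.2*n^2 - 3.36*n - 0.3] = -6.40000000000000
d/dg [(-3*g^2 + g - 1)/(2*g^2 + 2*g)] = (-2*g^2 + g + 1/2)/(g^2*(g^2 + 2*g + 1))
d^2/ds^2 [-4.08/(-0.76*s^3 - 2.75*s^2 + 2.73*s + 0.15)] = (-(18.6048*s + 22.44)*(0.76*s^3 + 2.75*s^2 - 2.73*s - 0.15) + 4.08*(2.28*s^2 + 5.5*s - 2.73)*(4.56*s^2 + 11.0*s - 5.46))/(0.76*s^3 + 2.75*s^2 - 2.73*s - 0.15)^3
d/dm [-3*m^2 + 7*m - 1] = 7 - 6*m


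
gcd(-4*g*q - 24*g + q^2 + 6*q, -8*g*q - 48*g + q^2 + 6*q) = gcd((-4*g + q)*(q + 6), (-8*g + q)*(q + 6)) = q + 6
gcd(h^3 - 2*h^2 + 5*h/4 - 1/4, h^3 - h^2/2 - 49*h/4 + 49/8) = h - 1/2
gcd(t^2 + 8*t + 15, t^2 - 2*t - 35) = t + 5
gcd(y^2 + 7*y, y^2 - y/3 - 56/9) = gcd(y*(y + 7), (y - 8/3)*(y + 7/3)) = 1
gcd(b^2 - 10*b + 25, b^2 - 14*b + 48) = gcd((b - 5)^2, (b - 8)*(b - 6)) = 1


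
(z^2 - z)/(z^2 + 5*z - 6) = z/(z + 6)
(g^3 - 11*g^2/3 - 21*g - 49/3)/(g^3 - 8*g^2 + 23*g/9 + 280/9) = 3*(3*g^2 + 10*g + 7)/(9*g^2 - 9*g - 40)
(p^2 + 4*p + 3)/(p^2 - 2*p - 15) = (p + 1)/(p - 5)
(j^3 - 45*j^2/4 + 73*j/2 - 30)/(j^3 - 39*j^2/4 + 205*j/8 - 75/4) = 2*(j - 4)/(2*j - 5)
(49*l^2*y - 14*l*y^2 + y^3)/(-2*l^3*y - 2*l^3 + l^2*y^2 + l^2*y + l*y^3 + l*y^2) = y*(49*l^2 - 14*l*y + y^2)/(l*(-2*l^2*y - 2*l^2 + l*y^2 + l*y + y^3 + y^2))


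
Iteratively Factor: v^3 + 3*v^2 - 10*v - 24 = (v - 3)*(v^2 + 6*v + 8) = (v - 3)*(v + 4)*(v + 2)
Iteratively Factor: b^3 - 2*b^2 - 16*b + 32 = (b - 4)*(b^2 + 2*b - 8) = (b - 4)*(b + 4)*(b - 2)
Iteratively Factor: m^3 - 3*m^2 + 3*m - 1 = (m - 1)*(m^2 - 2*m + 1) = (m - 1)^2*(m - 1)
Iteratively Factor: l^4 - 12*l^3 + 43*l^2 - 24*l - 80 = (l + 1)*(l^3 - 13*l^2 + 56*l - 80) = (l - 4)*(l + 1)*(l^2 - 9*l + 20) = (l - 4)^2*(l + 1)*(l - 5)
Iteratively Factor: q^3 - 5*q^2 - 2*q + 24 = (q + 2)*(q^2 - 7*q + 12) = (q - 4)*(q + 2)*(q - 3)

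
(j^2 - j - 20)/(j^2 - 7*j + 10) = (j + 4)/(j - 2)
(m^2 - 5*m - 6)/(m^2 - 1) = (m - 6)/(m - 1)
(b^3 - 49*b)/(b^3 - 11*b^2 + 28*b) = (b + 7)/(b - 4)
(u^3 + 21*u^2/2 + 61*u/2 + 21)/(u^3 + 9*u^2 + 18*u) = (2*u^2 + 9*u + 7)/(2*u*(u + 3))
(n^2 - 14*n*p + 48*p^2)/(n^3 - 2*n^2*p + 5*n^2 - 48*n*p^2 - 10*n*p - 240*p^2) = (n - 6*p)/(n^2 + 6*n*p + 5*n + 30*p)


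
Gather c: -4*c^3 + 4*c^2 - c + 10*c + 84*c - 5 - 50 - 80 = -4*c^3 + 4*c^2 + 93*c - 135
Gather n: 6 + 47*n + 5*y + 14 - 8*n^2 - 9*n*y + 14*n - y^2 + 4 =-8*n^2 + n*(61 - 9*y) - y^2 + 5*y + 24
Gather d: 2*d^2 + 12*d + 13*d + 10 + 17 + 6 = 2*d^2 + 25*d + 33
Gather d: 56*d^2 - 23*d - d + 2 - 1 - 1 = 56*d^2 - 24*d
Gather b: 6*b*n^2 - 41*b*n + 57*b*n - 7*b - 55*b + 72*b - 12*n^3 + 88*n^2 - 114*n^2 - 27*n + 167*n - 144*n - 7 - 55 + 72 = b*(6*n^2 + 16*n + 10) - 12*n^3 - 26*n^2 - 4*n + 10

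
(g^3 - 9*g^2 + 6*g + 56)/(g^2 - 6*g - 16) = (g^2 - 11*g + 28)/(g - 8)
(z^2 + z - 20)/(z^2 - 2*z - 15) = (-z^2 - z + 20)/(-z^2 + 2*z + 15)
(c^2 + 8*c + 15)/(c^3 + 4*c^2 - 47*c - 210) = (c + 3)/(c^2 - c - 42)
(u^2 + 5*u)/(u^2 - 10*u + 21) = u*(u + 5)/(u^2 - 10*u + 21)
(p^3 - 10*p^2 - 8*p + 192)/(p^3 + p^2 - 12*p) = (p^2 - 14*p + 48)/(p*(p - 3))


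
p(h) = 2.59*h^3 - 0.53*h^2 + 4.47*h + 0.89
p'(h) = 7.77*h^2 - 1.06*h + 4.47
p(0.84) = 5.81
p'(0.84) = 9.06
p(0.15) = 1.56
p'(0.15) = 4.49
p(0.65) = 4.28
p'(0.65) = 7.06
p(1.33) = 11.99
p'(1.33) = 16.80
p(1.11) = 8.74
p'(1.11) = 12.87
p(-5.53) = -478.04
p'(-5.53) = 247.95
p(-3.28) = -110.87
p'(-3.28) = 91.54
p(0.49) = 3.26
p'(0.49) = 5.82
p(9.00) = 1886.30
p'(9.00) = 624.30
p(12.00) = 4453.73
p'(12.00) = 1110.63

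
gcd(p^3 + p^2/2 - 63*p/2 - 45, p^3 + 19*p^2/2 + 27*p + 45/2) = p^2 + 13*p/2 + 15/2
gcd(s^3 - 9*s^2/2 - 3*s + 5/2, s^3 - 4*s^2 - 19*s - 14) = s + 1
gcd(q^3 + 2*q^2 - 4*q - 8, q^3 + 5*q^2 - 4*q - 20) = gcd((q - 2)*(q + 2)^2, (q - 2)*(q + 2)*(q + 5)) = q^2 - 4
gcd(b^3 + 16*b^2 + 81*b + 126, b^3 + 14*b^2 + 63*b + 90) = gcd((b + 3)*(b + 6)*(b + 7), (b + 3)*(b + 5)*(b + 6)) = b^2 + 9*b + 18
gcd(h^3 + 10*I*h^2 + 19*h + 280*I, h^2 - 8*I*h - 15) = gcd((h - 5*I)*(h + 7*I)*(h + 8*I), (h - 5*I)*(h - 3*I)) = h - 5*I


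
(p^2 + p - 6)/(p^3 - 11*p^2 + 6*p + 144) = (p - 2)/(p^2 - 14*p + 48)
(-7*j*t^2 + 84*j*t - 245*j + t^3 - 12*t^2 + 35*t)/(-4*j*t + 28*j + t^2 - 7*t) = (-7*j*t + 35*j + t^2 - 5*t)/(-4*j + t)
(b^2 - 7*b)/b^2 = (b - 7)/b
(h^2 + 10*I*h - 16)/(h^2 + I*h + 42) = (h^2 + 10*I*h - 16)/(h^2 + I*h + 42)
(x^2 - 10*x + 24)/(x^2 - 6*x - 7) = (-x^2 + 10*x - 24)/(-x^2 + 6*x + 7)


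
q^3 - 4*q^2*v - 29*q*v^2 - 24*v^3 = (q - 8*v)*(q + v)*(q + 3*v)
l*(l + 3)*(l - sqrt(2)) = l^3 - sqrt(2)*l^2 + 3*l^2 - 3*sqrt(2)*l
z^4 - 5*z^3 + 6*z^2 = z^2*(z - 3)*(z - 2)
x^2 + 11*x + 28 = (x + 4)*(x + 7)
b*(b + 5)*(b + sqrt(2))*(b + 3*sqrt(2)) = b^4 + 5*b^3 + 4*sqrt(2)*b^3 + 6*b^2 + 20*sqrt(2)*b^2 + 30*b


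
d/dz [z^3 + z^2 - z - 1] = 3*z^2 + 2*z - 1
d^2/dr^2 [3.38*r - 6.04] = 0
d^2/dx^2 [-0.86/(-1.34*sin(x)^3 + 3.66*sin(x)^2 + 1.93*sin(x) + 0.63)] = (-0.566940257848307*sin(x)^6 + 1.72056496162919*sin(x)^5 - 0.0459960998530304*sin(x)^4 + 1.07464225060769*sin(x)^2 - 1.04137699484391*sin(x) + 0.0177168830577596*sin(3*x)^2 + 0.712315525430665*sin(3*x) - 0.048390889545821*sin(5*x) + 0.0497849632380717)/(0.366120218579235*sin(x)^3 - 1.0*sin(x)^2 - 0.527322404371585*sin(x) - 0.172131147540984)^3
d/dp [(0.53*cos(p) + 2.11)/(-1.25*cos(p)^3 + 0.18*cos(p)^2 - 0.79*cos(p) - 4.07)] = (-1.325*cos(p)^3 - 7.8171*cos(p)^2 + 0.7596*cos(p) + 0.4902)*sin(p)/(1.5625*cos(p)^6 - 0.45*cos(p)^5 + 2.0074*cos(p)^4 + 9.8906*cos(p)^3 - 0.8411*cos(p)^2 + 6.4306*cos(p) + 16.5649)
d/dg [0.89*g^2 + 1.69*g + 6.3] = 1.78*g + 1.69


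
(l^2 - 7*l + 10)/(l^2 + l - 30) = (l - 2)/(l + 6)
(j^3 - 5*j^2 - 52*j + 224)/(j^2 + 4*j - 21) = (j^2 - 12*j + 32)/(j - 3)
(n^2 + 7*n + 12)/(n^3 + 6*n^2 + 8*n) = (n + 3)/(n*(n + 2))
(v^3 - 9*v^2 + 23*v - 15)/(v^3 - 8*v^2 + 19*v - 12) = (v - 5)/(v - 4)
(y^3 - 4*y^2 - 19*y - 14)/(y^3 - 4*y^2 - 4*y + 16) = (y^2 - 6*y - 7)/(y^2 - 6*y + 8)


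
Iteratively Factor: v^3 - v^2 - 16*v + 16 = (v - 4)*(v^2 + 3*v - 4) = (v - 4)*(v - 1)*(v + 4)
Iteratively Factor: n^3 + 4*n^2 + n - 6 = (n + 3)*(n^2 + n - 2) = (n - 1)*(n + 3)*(n + 2)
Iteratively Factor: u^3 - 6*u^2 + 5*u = (u)*(u^2 - 6*u + 5) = u*(u - 5)*(u - 1)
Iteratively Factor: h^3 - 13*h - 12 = (h - 4)*(h^2 + 4*h + 3) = (h - 4)*(h + 3)*(h + 1)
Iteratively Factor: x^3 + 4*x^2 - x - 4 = (x + 4)*(x^2 - 1) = (x - 1)*(x + 4)*(x + 1)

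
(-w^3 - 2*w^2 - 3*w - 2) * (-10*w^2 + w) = 10*w^5 + 19*w^4 + 28*w^3 + 17*w^2 - 2*w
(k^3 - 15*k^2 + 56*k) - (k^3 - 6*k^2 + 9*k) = -9*k^2 + 47*k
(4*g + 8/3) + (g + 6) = 5*g + 26/3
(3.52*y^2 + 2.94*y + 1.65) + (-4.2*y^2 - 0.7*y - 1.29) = -0.68*y^2 + 2.24*y + 0.36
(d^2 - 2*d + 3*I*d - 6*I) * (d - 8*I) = d^3 - 2*d^2 - 5*I*d^2 + 24*d + 10*I*d - 48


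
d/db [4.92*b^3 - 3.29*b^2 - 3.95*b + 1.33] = 14.76*b^2 - 6.58*b - 3.95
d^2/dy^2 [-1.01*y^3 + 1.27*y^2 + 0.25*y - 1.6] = 2.54 - 6.06*y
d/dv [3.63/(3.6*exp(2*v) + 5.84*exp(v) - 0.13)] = (-26.136*exp(v) - 21.1992)*exp(v)/(3.6*exp(2*v) + 5.84*exp(v) - 0.13)^2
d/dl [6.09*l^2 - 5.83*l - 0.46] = 12.18*l - 5.83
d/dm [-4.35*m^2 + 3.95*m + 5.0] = 3.95 - 8.7*m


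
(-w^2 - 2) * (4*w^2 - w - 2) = -4*w^4 + w^3 - 6*w^2 + 2*w + 4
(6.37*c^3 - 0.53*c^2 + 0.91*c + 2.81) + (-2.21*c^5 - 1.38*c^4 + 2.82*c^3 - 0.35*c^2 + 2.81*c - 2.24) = -2.21*c^5 - 1.38*c^4 + 9.19*c^3 - 0.88*c^2 + 3.72*c + 0.57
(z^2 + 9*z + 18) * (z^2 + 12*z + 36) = z^4 + 21*z^3 + 162*z^2 + 540*z + 648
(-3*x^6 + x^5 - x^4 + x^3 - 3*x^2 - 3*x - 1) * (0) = 0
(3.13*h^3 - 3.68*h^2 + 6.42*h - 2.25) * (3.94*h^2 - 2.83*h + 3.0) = 12.3322*h^5 - 23.3571*h^4 + 45.0992*h^3 - 38.0736*h^2 + 25.6275*h - 6.75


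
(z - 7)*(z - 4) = z^2 - 11*z + 28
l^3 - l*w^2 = l*(l - w)*(l + w)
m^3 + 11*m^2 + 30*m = m*(m + 5)*(m + 6)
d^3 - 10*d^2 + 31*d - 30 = (d - 5)*(d - 3)*(d - 2)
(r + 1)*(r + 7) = r^2 + 8*r + 7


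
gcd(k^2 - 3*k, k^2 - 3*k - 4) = 1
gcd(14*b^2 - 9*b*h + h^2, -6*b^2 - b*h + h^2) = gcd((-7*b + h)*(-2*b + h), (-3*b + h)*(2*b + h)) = 1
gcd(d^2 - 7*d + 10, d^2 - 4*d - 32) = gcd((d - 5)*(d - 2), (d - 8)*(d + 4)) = 1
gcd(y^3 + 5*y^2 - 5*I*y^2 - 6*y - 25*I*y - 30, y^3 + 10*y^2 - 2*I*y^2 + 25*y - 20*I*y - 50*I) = y^2 + y*(5 - 2*I) - 10*I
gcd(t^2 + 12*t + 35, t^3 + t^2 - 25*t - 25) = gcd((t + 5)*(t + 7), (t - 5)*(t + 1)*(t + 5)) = t + 5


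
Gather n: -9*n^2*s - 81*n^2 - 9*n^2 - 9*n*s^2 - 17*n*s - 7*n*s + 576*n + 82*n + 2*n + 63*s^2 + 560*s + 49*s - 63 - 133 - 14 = n^2*(-9*s - 90) + n*(-9*s^2 - 24*s + 660) + 63*s^2 + 609*s - 210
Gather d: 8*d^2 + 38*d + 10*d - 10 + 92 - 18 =8*d^2 + 48*d + 64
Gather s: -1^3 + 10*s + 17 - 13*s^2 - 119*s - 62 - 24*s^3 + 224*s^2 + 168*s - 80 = -24*s^3 + 211*s^2 + 59*s - 126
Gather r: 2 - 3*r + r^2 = r^2 - 3*r + 2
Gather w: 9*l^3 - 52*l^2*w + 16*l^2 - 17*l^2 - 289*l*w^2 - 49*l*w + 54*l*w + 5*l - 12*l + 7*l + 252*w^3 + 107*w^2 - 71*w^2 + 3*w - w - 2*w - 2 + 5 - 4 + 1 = 9*l^3 - l^2 + 252*w^3 + w^2*(36 - 289*l) + w*(-52*l^2 + 5*l)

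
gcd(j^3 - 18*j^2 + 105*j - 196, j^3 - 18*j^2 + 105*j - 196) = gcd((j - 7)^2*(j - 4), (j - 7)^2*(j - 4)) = j^3 - 18*j^2 + 105*j - 196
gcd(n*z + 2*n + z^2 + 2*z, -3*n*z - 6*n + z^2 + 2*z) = z + 2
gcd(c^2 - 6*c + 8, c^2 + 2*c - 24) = c - 4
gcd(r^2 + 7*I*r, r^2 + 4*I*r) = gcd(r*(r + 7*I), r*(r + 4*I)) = r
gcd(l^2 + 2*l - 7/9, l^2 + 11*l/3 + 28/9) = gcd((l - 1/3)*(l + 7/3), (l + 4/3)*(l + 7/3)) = l + 7/3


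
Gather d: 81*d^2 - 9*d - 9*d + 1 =81*d^2 - 18*d + 1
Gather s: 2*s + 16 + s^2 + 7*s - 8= s^2 + 9*s + 8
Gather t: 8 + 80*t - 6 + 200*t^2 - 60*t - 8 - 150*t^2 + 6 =50*t^2 + 20*t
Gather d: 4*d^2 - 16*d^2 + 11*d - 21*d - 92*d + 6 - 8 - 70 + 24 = -12*d^2 - 102*d - 48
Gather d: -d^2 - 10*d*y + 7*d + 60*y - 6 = -d^2 + d*(7 - 10*y) + 60*y - 6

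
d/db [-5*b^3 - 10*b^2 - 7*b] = -15*b^2 - 20*b - 7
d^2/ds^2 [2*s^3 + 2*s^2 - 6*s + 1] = 12*s + 4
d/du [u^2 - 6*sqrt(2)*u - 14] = 2*u - 6*sqrt(2)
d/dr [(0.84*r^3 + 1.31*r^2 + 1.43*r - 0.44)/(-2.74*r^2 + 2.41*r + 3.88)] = (-2.3016*r^4 + 4.0488*r^3 + 16.8529*r^2 + 7.7544*r + 6.6088)/(7.5076*r^4 - 13.2068*r^3 - 15.4543*r^2 + 18.7016*r + 15.0544)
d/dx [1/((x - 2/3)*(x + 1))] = 3*(-6*x - 1)/(9*x^4 + 6*x^3 - 11*x^2 - 4*x + 4)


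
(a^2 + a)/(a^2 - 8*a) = (a + 1)/(a - 8)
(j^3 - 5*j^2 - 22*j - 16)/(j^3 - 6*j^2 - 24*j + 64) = (j^2 + 3*j + 2)/(j^2 + 2*j - 8)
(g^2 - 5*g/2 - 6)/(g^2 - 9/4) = 2*(g - 4)/(2*g - 3)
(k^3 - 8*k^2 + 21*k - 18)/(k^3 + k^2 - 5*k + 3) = (k^3 - 8*k^2 + 21*k - 18)/(k^3 + k^2 - 5*k + 3)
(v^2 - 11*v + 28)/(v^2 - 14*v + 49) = (v - 4)/(v - 7)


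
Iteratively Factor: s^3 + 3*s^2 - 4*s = (s + 4)*(s^2 - s) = (s - 1)*(s + 4)*(s)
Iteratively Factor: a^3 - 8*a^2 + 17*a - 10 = (a - 2)*(a^2 - 6*a + 5) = (a - 5)*(a - 2)*(a - 1)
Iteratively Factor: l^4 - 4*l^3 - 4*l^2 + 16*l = (l - 4)*(l^3 - 4*l) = l*(l - 4)*(l^2 - 4) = l*(l - 4)*(l + 2)*(l - 2)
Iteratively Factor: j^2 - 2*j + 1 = (j - 1)*(j - 1)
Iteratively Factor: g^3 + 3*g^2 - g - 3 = (g - 1)*(g^2 + 4*g + 3) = (g - 1)*(g + 1)*(g + 3)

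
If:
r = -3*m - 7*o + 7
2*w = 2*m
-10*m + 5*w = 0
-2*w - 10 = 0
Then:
No Solution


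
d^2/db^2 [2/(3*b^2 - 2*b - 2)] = 4*(9*b^2 - 6*b - 4*(3*b - 1)^2 - 6)/(-3*b^2 + 2*b + 2)^3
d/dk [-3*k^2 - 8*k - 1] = -6*k - 8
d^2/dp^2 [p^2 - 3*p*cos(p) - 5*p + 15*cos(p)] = 3*p*cos(p) + 6*sin(p) - 15*cos(p) + 2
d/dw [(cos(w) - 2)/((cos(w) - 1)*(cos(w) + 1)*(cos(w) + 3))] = (-21*cos(w) - 3*cos(2*w) + cos(3*w) + 7)/(2*(cos(w) + 3)^2*sin(w)^3)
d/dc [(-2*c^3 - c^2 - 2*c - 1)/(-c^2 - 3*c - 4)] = (2*c^4 + 12*c^3 + 25*c^2 + 6*c + 5)/(c^4 + 6*c^3 + 17*c^2 + 24*c + 16)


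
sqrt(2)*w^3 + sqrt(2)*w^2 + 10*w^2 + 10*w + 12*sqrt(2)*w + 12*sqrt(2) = (w + 2*sqrt(2))*(w + 3*sqrt(2))*(sqrt(2)*w + sqrt(2))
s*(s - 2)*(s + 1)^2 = s^4 - 3*s^2 - 2*s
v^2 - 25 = (v - 5)*(v + 5)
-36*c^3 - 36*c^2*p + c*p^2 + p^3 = (-6*c + p)*(c + p)*(6*c + p)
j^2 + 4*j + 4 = (j + 2)^2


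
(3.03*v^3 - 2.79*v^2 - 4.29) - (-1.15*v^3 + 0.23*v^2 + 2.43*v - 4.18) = 4.18*v^3 - 3.02*v^2 - 2.43*v - 0.11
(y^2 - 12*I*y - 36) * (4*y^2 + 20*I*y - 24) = 4*y^4 - 28*I*y^3 + 72*y^2 - 432*I*y + 864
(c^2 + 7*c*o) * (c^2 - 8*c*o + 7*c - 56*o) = c^4 - c^3*o + 7*c^3 - 56*c^2*o^2 - 7*c^2*o - 392*c*o^2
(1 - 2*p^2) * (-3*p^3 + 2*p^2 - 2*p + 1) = 6*p^5 - 4*p^4 + p^3 - 2*p + 1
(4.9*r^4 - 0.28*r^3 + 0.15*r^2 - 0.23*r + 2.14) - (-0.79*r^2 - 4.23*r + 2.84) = 4.9*r^4 - 0.28*r^3 + 0.94*r^2 + 4.0*r - 0.7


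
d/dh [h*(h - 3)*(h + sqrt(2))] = h*(h - 3) + h*(h + sqrt(2)) + (h - 3)*(h + sqrt(2))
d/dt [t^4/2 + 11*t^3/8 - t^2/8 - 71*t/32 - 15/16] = 2*t^3 + 33*t^2/8 - t/4 - 71/32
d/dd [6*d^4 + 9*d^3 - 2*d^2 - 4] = d*(24*d^2 + 27*d - 4)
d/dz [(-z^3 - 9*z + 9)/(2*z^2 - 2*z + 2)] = z*(-z^3 + 2*z^2 + 6*z - 18)/(2*(z^4 - 2*z^3 + 3*z^2 - 2*z + 1))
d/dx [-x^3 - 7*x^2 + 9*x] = -3*x^2 - 14*x + 9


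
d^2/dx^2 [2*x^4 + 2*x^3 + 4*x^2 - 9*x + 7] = 24*x^2 + 12*x + 8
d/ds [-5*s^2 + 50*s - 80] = 50 - 10*s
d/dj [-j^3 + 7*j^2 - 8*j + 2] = -3*j^2 + 14*j - 8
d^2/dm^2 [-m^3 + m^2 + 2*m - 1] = 2 - 6*m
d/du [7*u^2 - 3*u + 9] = 14*u - 3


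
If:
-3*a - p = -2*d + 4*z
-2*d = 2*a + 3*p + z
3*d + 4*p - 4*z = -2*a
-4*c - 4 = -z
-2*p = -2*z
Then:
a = 0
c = -1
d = 0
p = 0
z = 0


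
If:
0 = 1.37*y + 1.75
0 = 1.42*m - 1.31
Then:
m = 0.92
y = -1.28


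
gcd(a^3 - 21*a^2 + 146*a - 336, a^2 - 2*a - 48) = a - 8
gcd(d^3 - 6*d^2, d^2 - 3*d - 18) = d - 6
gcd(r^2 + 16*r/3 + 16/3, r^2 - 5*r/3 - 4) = r + 4/3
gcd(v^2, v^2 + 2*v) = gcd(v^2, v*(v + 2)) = v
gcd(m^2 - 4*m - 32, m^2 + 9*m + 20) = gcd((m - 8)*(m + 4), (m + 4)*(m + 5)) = m + 4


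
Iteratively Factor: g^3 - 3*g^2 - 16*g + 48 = (g - 4)*(g^2 + g - 12) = (g - 4)*(g + 4)*(g - 3)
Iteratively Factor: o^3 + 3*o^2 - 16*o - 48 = (o - 4)*(o^2 + 7*o + 12) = (o - 4)*(o + 3)*(o + 4)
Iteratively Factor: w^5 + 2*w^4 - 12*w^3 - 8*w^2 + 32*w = (w)*(w^4 + 2*w^3 - 12*w^2 - 8*w + 32) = w*(w - 2)*(w^3 + 4*w^2 - 4*w - 16) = w*(w - 2)^2*(w^2 + 6*w + 8) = w*(w - 2)^2*(w + 2)*(w + 4)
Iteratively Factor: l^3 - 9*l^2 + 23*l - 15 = (l - 3)*(l^2 - 6*l + 5) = (l - 5)*(l - 3)*(l - 1)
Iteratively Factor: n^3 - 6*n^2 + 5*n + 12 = (n + 1)*(n^2 - 7*n + 12) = (n - 4)*(n + 1)*(n - 3)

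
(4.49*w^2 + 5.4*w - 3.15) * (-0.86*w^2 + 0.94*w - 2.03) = -3.8614*w^4 - 0.4234*w^3 - 1.3297*w^2 - 13.923*w + 6.3945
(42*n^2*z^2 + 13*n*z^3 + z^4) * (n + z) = 42*n^3*z^2 + 55*n^2*z^3 + 14*n*z^4 + z^5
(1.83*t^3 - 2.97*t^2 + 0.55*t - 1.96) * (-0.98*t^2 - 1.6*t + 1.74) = -1.7934*t^5 - 0.0174000000000003*t^4 + 7.3972*t^3 - 4.127*t^2 + 4.093*t - 3.4104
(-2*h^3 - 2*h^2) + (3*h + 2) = -2*h^3 - 2*h^2 + 3*h + 2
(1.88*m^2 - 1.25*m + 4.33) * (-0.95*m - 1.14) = -1.786*m^3 - 0.9557*m^2 - 2.6885*m - 4.9362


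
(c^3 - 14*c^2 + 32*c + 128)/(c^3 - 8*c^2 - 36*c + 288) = (c^2 - 6*c - 16)/(c^2 - 36)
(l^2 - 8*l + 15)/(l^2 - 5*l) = (l - 3)/l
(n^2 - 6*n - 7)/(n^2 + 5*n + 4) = (n - 7)/(n + 4)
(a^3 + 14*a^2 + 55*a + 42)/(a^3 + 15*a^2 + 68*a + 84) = (a + 1)/(a + 2)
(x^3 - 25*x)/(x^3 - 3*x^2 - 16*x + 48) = x*(x^2 - 25)/(x^3 - 3*x^2 - 16*x + 48)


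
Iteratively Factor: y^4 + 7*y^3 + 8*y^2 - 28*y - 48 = (y + 2)*(y^3 + 5*y^2 - 2*y - 24) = (y + 2)*(y + 3)*(y^2 + 2*y - 8) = (y + 2)*(y + 3)*(y + 4)*(y - 2)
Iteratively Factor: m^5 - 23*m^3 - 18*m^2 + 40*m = (m - 1)*(m^4 + m^3 - 22*m^2 - 40*m) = (m - 1)*(m + 2)*(m^3 - m^2 - 20*m) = m*(m - 1)*(m + 2)*(m^2 - m - 20) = m*(m - 1)*(m + 2)*(m + 4)*(m - 5)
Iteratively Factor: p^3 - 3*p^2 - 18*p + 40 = (p - 5)*(p^2 + 2*p - 8) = (p - 5)*(p - 2)*(p + 4)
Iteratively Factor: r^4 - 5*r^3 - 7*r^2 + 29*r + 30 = (r - 3)*(r^3 - 2*r^2 - 13*r - 10) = (r - 3)*(r + 2)*(r^2 - 4*r - 5) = (r - 3)*(r + 1)*(r + 2)*(r - 5)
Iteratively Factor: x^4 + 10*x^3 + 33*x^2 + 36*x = (x)*(x^3 + 10*x^2 + 33*x + 36) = x*(x + 4)*(x^2 + 6*x + 9) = x*(x + 3)*(x + 4)*(x + 3)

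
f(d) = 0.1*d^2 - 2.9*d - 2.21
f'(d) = 0.2*d - 2.9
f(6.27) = -16.46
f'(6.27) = -1.65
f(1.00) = -5.01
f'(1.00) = -2.70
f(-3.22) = 8.16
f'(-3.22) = -3.54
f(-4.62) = 13.32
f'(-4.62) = -3.82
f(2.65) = -9.19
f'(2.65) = -2.37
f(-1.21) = 1.45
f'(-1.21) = -3.14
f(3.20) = -10.47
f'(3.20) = -2.26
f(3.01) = -10.03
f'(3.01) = -2.30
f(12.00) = -22.61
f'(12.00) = -0.50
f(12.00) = -22.61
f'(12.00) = -0.50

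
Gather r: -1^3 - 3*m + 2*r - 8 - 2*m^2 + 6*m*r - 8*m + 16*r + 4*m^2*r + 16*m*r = -2*m^2 - 11*m + r*(4*m^2 + 22*m + 18) - 9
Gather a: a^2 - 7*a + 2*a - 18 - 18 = a^2 - 5*a - 36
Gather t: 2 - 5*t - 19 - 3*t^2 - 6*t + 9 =-3*t^2 - 11*t - 8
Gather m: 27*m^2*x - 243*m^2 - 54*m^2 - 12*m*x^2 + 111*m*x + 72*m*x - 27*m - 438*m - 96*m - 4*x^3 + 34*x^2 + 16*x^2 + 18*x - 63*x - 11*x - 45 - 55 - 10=m^2*(27*x - 297) + m*(-12*x^2 + 183*x - 561) - 4*x^3 + 50*x^2 - 56*x - 110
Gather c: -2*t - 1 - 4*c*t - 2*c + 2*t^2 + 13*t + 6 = c*(-4*t - 2) + 2*t^2 + 11*t + 5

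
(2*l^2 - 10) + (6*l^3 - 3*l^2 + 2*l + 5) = 6*l^3 - l^2 + 2*l - 5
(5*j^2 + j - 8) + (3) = 5*j^2 + j - 5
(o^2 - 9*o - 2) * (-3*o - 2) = -3*o^3 + 25*o^2 + 24*o + 4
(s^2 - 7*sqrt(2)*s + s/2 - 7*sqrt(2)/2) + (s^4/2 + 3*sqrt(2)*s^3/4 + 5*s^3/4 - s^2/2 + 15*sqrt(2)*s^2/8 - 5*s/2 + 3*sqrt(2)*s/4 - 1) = s^4/2 + 3*sqrt(2)*s^3/4 + 5*s^3/4 + s^2/2 + 15*sqrt(2)*s^2/8 - 25*sqrt(2)*s/4 - 2*s - 7*sqrt(2)/2 - 1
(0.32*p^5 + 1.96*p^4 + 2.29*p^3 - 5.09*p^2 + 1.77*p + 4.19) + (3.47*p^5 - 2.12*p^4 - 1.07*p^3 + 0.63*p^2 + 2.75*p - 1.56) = 3.79*p^5 - 0.16*p^4 + 1.22*p^3 - 4.46*p^2 + 4.52*p + 2.63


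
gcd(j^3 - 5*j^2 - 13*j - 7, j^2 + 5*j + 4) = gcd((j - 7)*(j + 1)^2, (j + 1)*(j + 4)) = j + 1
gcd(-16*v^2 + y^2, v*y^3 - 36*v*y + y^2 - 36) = 1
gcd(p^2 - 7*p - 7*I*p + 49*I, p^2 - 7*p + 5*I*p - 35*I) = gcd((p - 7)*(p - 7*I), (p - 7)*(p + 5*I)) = p - 7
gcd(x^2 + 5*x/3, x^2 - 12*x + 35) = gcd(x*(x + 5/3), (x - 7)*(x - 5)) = 1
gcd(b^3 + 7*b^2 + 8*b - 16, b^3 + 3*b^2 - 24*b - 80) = b^2 + 8*b + 16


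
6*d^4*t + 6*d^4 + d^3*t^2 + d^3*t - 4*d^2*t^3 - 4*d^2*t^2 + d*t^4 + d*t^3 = (-3*d + t)*(-2*d + t)*(d + t)*(d*t + d)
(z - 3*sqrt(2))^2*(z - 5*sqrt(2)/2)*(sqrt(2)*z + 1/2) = sqrt(2)*z^4 - 33*z^3/2 + 175*sqrt(2)*z^2/4 - 66*z - 45*sqrt(2)/2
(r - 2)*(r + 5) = r^2 + 3*r - 10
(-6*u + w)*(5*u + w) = -30*u^2 - u*w + w^2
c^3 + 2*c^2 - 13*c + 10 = (c - 2)*(c - 1)*(c + 5)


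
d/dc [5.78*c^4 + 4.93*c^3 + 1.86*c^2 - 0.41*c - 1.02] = 23.12*c^3 + 14.79*c^2 + 3.72*c - 0.41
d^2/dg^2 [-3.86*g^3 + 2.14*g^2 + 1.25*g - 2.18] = 4.28 - 23.16*g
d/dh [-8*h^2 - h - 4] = -16*h - 1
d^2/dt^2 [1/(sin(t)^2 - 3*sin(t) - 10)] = (-4*sin(t)^4 + 9*sin(t)^3 - 43*sin(t)^2 + 12*sin(t) + 38)/((sin(t) - 5)^3*(sin(t) + 2)^3)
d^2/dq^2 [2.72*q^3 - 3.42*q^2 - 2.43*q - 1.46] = 16.32*q - 6.84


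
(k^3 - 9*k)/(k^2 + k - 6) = k*(k - 3)/(k - 2)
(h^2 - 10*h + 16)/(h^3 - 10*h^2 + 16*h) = 1/h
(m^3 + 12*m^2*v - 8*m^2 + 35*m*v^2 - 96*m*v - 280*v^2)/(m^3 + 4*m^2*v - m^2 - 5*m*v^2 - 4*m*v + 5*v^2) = (-m^2 - 7*m*v + 8*m + 56*v)/(-m^2 + m*v + m - v)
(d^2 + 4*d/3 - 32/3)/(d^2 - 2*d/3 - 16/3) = (d + 4)/(d + 2)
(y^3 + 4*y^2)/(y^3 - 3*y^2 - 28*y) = y/(y - 7)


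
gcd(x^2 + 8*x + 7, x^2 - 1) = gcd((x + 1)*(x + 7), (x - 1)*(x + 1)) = x + 1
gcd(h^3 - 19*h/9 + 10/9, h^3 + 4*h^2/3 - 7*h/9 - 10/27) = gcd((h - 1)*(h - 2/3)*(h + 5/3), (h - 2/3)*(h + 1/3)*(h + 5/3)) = h^2 + h - 10/9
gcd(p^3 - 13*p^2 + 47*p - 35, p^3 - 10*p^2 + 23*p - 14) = p^2 - 8*p + 7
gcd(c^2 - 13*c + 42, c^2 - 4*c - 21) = c - 7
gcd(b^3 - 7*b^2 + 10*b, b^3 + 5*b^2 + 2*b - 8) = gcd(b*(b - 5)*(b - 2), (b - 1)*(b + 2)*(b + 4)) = 1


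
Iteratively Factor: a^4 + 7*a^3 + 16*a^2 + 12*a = (a + 3)*(a^3 + 4*a^2 + 4*a) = a*(a + 3)*(a^2 + 4*a + 4) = a*(a + 2)*(a + 3)*(a + 2)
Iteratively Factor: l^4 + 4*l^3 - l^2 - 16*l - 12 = (l + 2)*(l^3 + 2*l^2 - 5*l - 6) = (l - 2)*(l + 2)*(l^2 + 4*l + 3) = (l - 2)*(l + 2)*(l + 3)*(l + 1)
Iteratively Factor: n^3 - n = (n - 1)*(n^2 + n) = (n - 1)*(n + 1)*(n)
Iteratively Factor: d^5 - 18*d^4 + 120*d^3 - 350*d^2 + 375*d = (d)*(d^4 - 18*d^3 + 120*d^2 - 350*d + 375) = d*(d - 5)*(d^3 - 13*d^2 + 55*d - 75) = d*(d - 5)^2*(d^2 - 8*d + 15) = d*(d - 5)^2*(d - 3)*(d - 5)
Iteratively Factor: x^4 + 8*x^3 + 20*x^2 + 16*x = (x + 2)*(x^3 + 6*x^2 + 8*x) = (x + 2)*(x + 4)*(x^2 + 2*x) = (x + 2)^2*(x + 4)*(x)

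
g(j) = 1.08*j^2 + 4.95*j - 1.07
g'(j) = 2.16*j + 4.95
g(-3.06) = -6.10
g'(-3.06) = -1.66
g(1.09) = 5.61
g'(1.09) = 7.30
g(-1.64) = -6.28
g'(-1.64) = 1.41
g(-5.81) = 6.63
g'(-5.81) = -7.60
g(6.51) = 76.93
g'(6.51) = 19.01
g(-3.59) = -4.92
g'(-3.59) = -2.80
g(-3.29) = -5.67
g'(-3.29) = -2.16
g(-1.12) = -5.26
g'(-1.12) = 2.53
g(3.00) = 23.50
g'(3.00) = 11.43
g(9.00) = 130.96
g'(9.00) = 24.39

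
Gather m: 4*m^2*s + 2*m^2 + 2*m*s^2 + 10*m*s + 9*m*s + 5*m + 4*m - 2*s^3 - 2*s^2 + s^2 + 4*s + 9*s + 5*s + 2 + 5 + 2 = m^2*(4*s + 2) + m*(2*s^2 + 19*s + 9) - 2*s^3 - s^2 + 18*s + 9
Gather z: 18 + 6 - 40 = -16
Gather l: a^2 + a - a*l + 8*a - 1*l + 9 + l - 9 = a^2 - a*l + 9*a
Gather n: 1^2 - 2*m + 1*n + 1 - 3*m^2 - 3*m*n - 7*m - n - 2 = -3*m^2 - 3*m*n - 9*m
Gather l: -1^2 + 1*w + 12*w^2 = 12*w^2 + w - 1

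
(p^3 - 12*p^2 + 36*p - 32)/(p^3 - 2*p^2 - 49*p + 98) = (p^2 - 10*p + 16)/(p^2 - 49)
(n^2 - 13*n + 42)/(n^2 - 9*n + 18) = (n - 7)/(n - 3)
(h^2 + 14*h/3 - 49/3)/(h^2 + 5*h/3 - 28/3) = (h + 7)/(h + 4)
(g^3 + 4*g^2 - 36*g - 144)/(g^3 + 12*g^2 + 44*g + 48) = (g - 6)/(g + 2)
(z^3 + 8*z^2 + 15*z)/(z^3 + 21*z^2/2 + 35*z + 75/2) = 2*z/(2*z + 5)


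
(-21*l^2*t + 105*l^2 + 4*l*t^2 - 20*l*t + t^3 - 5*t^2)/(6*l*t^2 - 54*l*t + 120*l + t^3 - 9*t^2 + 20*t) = (-21*l^2 + 4*l*t + t^2)/(6*l*t - 24*l + t^2 - 4*t)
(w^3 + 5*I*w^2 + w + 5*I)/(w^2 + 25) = (w^2 + 1)/(w - 5*I)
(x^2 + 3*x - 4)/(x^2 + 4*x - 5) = (x + 4)/(x + 5)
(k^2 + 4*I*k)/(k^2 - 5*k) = (k + 4*I)/(k - 5)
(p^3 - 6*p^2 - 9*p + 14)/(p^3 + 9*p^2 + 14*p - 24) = (p^2 - 5*p - 14)/(p^2 + 10*p + 24)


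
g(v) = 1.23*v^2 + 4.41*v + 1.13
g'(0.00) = 4.41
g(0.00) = 1.13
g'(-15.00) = -32.49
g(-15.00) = 211.73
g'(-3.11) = -3.24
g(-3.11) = -0.69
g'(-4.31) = -6.19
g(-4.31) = 4.97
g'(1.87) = 9.01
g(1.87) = 13.68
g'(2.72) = 11.10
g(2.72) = 22.23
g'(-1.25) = 1.34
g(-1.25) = -2.46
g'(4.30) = 14.99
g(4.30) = 42.84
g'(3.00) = 11.79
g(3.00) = 25.43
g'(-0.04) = 4.31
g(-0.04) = 0.96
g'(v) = 2.46*v + 4.41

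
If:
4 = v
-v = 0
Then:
No Solution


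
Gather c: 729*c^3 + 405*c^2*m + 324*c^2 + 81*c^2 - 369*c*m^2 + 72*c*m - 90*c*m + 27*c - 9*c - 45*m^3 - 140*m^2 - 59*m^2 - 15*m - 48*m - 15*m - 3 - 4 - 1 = 729*c^3 + c^2*(405*m + 405) + c*(-369*m^2 - 18*m + 18) - 45*m^3 - 199*m^2 - 78*m - 8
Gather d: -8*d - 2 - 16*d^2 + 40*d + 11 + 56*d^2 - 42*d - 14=40*d^2 - 10*d - 5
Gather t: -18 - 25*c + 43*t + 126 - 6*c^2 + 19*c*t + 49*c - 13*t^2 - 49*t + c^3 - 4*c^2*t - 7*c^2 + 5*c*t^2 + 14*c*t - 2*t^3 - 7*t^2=c^3 - 13*c^2 + 24*c - 2*t^3 + t^2*(5*c - 20) + t*(-4*c^2 + 33*c - 6) + 108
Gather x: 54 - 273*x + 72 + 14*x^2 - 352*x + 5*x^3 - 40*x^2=5*x^3 - 26*x^2 - 625*x + 126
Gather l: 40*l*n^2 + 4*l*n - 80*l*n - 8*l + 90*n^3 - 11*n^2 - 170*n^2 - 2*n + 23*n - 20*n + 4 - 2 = l*(40*n^2 - 76*n - 8) + 90*n^3 - 181*n^2 + n + 2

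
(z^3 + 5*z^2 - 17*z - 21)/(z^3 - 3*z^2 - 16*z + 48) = (z^2 + 8*z + 7)/(z^2 - 16)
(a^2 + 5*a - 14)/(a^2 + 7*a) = (a - 2)/a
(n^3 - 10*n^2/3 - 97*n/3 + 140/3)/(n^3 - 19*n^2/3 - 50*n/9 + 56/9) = 3*(3*n^2 + 11*n - 20)/(9*n^2 + 6*n - 8)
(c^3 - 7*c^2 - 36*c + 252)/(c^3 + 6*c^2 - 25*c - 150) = (c^2 - 13*c + 42)/(c^2 - 25)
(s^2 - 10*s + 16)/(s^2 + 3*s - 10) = (s - 8)/(s + 5)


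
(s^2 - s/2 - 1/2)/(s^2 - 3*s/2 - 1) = (s - 1)/(s - 2)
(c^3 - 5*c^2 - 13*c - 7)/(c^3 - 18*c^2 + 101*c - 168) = (c^2 + 2*c + 1)/(c^2 - 11*c + 24)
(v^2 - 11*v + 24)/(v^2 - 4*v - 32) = (v - 3)/(v + 4)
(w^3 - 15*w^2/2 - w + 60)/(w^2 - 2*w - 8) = (w^2 - 7*w/2 - 15)/(w + 2)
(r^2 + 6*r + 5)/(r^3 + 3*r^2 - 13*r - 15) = 1/(r - 3)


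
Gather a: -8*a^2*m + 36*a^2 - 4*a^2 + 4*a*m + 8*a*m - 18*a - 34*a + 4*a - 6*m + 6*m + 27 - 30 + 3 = a^2*(32 - 8*m) + a*(12*m - 48)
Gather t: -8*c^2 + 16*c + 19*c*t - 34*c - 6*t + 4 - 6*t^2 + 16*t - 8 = -8*c^2 - 18*c - 6*t^2 + t*(19*c + 10) - 4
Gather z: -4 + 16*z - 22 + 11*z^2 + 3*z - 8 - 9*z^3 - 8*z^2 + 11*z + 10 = -9*z^3 + 3*z^2 + 30*z - 24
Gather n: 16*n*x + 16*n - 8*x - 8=n*(16*x + 16) - 8*x - 8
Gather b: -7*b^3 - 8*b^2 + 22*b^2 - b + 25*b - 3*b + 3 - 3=-7*b^3 + 14*b^2 + 21*b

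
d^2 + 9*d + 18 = (d + 3)*(d + 6)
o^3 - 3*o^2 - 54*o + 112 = (o - 8)*(o - 2)*(o + 7)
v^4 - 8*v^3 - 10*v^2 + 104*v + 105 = (v - 7)*(v - 5)*(v + 1)*(v + 3)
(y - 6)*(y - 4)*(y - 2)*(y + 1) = y^4 - 11*y^3 + 32*y^2 - 4*y - 48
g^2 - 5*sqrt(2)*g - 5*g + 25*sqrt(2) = (g - 5)*(g - 5*sqrt(2))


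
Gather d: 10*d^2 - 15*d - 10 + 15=10*d^2 - 15*d + 5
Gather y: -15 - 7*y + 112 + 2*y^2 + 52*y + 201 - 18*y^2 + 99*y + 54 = -16*y^2 + 144*y + 352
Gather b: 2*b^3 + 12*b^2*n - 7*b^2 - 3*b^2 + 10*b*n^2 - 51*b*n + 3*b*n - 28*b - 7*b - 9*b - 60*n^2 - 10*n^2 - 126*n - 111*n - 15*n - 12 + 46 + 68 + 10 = 2*b^3 + b^2*(12*n - 10) + b*(10*n^2 - 48*n - 44) - 70*n^2 - 252*n + 112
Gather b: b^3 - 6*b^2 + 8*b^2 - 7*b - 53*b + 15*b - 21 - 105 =b^3 + 2*b^2 - 45*b - 126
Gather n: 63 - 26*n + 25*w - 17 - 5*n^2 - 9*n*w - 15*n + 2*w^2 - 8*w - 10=-5*n^2 + n*(-9*w - 41) + 2*w^2 + 17*w + 36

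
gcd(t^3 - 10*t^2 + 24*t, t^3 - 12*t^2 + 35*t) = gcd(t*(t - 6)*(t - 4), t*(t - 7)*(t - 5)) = t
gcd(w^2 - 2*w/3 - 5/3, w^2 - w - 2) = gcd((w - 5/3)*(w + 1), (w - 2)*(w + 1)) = w + 1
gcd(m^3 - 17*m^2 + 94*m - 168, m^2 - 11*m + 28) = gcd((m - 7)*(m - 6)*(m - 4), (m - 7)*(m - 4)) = m^2 - 11*m + 28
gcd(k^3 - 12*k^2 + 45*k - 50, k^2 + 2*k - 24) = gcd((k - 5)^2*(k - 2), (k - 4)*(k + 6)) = 1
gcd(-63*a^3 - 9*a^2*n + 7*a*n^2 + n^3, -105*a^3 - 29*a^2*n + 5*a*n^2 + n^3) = 21*a^2 + 10*a*n + n^2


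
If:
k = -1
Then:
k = -1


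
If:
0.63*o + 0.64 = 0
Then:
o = -1.02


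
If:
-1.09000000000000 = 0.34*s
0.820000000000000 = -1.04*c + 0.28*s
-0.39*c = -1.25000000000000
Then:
No Solution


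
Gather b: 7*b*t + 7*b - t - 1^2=b*(7*t + 7) - t - 1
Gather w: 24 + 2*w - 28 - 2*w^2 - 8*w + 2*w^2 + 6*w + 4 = 0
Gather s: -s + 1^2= 1 - s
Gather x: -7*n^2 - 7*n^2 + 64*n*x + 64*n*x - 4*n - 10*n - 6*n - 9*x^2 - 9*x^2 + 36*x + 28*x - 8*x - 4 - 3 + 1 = -14*n^2 - 20*n - 18*x^2 + x*(128*n + 56) - 6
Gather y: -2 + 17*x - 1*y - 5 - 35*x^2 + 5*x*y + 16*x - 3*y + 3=-35*x^2 + 33*x + y*(5*x - 4) - 4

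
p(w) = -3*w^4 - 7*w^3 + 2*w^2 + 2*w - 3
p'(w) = -12*w^3 - 21*w^2 + 4*w + 2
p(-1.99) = 9.06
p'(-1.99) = 5.45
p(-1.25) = 3.97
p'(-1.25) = -12.38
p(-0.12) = -3.20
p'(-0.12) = 1.24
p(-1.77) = 9.10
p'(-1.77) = -4.33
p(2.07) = -107.46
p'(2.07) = -186.14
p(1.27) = -19.38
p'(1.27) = -51.37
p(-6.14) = -2583.33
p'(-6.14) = 1963.45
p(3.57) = -776.16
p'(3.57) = -797.35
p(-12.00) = -49851.00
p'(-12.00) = 17666.00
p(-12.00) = -49851.00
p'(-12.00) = 17666.00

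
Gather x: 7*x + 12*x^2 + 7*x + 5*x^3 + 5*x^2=5*x^3 + 17*x^2 + 14*x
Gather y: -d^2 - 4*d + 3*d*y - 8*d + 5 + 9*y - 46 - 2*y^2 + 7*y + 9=-d^2 - 12*d - 2*y^2 + y*(3*d + 16) - 32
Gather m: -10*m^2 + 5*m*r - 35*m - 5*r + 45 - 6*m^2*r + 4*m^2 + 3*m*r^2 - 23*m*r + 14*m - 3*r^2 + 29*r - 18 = m^2*(-6*r - 6) + m*(3*r^2 - 18*r - 21) - 3*r^2 + 24*r + 27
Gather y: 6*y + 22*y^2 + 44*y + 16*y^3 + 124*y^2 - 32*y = 16*y^3 + 146*y^2 + 18*y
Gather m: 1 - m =1 - m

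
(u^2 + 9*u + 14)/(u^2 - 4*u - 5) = (u^2 + 9*u + 14)/(u^2 - 4*u - 5)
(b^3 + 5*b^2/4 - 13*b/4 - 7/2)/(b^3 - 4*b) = (4*b^2 - 3*b - 7)/(4*b*(b - 2))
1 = 1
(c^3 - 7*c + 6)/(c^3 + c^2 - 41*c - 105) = (c^2 - 3*c + 2)/(c^2 - 2*c - 35)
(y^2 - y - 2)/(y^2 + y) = (y - 2)/y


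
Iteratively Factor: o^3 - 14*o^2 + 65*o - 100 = (o - 5)*(o^2 - 9*o + 20) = (o - 5)^2*(o - 4)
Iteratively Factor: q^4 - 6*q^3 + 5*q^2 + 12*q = (q - 4)*(q^3 - 2*q^2 - 3*q) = q*(q - 4)*(q^2 - 2*q - 3) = q*(q - 4)*(q + 1)*(q - 3)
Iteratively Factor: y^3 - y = (y - 1)*(y^2 + y) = (y - 1)*(y + 1)*(y)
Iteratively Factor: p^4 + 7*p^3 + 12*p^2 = (p + 3)*(p^3 + 4*p^2) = p*(p + 3)*(p^2 + 4*p) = p*(p + 3)*(p + 4)*(p)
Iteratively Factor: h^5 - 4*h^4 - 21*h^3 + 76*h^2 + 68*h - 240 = (h + 4)*(h^4 - 8*h^3 + 11*h^2 + 32*h - 60) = (h - 3)*(h + 4)*(h^3 - 5*h^2 - 4*h + 20) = (h - 5)*(h - 3)*(h + 4)*(h^2 - 4) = (h - 5)*(h - 3)*(h + 2)*(h + 4)*(h - 2)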